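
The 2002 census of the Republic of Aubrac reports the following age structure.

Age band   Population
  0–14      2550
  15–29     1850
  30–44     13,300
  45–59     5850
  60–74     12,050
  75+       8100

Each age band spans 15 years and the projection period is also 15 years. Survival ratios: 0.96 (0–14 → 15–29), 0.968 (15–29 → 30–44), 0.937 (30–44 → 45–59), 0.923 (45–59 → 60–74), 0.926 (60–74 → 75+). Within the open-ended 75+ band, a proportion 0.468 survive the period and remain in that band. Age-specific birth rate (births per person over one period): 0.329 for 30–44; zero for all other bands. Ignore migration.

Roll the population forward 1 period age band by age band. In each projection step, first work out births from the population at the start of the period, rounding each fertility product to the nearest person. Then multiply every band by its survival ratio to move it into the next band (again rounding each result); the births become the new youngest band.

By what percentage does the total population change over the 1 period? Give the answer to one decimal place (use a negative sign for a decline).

— Period 1 —
Births: 13300 × 0.329 = 4376
15–29: 2550 × 0.96 = 2448
30–44: 1850 × 0.968 = 1791
45–59: 13300 × 0.937 = 12462
60–74: 5850 × 0.923 = 5400
75+: 12050 × 0.926 + 8100 × 0.468 = 11158 + 3791 = 14949
End of period: [4376, 2448, 1791, 12462, 5400, 14949]
Total: 43700 → 41426; change = -2274; percentage change = -5.2%

-5.2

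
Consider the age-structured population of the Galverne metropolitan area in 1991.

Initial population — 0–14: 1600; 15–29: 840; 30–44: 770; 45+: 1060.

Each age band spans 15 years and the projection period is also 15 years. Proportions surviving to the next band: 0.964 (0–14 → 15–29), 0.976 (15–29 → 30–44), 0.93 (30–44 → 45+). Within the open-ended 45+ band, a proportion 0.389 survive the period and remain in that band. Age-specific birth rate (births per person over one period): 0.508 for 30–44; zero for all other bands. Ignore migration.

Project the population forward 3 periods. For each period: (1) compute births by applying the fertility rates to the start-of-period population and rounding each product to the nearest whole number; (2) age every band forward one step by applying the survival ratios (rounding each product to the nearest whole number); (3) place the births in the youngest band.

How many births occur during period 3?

765

[period 1]
Births: 770 × 0.508 = 391
15–29: 1600 × 0.964 = 1542
30–44: 840 × 0.976 = 820
45+: 770 × 0.93 + 1060 × 0.389 = 716 + 412 = 1128
End of period: [391, 1542, 820, 1128]
[period 2]
Births: 820 × 0.508 = 417
15–29: 391 × 0.964 = 377
30–44: 1542 × 0.976 = 1505
45+: 820 × 0.93 + 1128 × 0.389 = 763 + 439 = 1202
End of period: [417, 377, 1505, 1202]
[period 3]
Births: 1505 × 0.508 = 765
15–29: 417 × 0.964 = 402
30–44: 377 × 0.976 = 368
45+: 1505 × 0.93 + 1202 × 0.389 = 1400 + 468 = 1868
End of period: [765, 402, 368, 1868]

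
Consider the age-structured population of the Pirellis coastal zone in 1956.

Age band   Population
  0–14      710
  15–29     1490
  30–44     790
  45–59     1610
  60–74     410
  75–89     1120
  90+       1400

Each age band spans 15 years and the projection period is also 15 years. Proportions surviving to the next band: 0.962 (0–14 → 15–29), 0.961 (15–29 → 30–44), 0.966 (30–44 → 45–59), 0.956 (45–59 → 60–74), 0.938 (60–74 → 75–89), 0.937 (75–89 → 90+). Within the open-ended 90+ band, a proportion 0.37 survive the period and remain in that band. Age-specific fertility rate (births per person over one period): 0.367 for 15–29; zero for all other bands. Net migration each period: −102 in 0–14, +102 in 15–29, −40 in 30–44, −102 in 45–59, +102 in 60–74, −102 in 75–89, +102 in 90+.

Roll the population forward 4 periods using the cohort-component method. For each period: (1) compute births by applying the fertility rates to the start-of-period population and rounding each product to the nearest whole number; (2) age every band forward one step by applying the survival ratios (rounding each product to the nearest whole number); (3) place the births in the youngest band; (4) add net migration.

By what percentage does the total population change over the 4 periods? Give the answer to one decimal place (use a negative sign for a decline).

-48.7

Call the groups 1 to 7, youngest first.
Period 1.
Births: 1490 * 0.367 = 547
Group 2: 710 * 0.962 = 683
Group 3: 1490 * 0.961 = 1432
Group 4: 790 * 0.966 = 763
Group 5: 1610 * 0.956 = 1539
Group 6: 410 * 0.938 = 385
Group 7: 1120 * 0.937 + 1400 * 0.37 = 1049 + 518 = 1567
Net migration: Group 1 − 102 → 445; Group 2 + 102 → 785; Group 3 − 40 → 1392; Group 4 − 102 → 661; Group 5 + 102 → 1641; Group 6 − 102 → 283; Group 7 + 102 → 1669
Population now: 0–14=445, 15–29=785, 30–44=1392, 45–59=661, 60–74=1641, 75–89=283, 90+=1669
Period 2.
Births: 785 * 0.367 = 288
Group 2: 445 * 0.962 = 428
Group 3: 785 * 0.961 = 754
Group 4: 1392 * 0.966 = 1345
Group 5: 661 * 0.956 = 632
Group 6: 1641 * 0.938 = 1539
Group 7: 283 * 0.937 + 1669 * 0.37 = 265 + 618 = 883
Net migration: Group 1 − 102 → 186; Group 2 + 102 → 530; Group 3 − 40 → 714; Group 4 − 102 → 1243; Group 5 + 102 → 734; Group 6 − 102 → 1437; Group 7 + 102 → 985
Population now: 0–14=186, 15–29=530, 30–44=714, 45–59=1243, 60–74=734, 75–89=1437, 90+=985
Period 3.
Births: 530 * 0.367 = 195
Group 2: 186 * 0.962 = 179
Group 3: 530 * 0.961 = 509
Group 4: 714 * 0.966 = 690
Group 5: 1243 * 0.956 = 1188
Group 6: 734 * 0.938 = 688
Group 7: 1437 * 0.937 + 985 * 0.37 = 1346 + 364 = 1710
Net migration: Group 1 − 102 → 93; Group 2 + 102 → 281; Group 3 − 40 → 469; Group 4 − 102 → 588; Group 5 + 102 → 1290; Group 6 − 102 → 586; Group 7 + 102 → 1812
Population now: 0–14=93, 15–29=281, 30–44=469, 45–59=588, 60–74=1290, 75–89=586, 90+=1812
Period 4.
Births: 281 * 0.367 = 103
Group 2: 93 * 0.962 = 89
Group 3: 281 * 0.961 = 270
Group 4: 469 * 0.966 = 453
Group 5: 588 * 0.956 = 562
Group 6: 1290 * 0.938 = 1210
Group 7: 586 * 0.937 + 1812 * 0.37 = 549 + 670 = 1219
Net migration: Group 1 − 102 → 1; Group 2 + 102 → 191; Group 3 − 40 → 230; Group 4 − 102 → 351; Group 5 + 102 → 664; Group 6 − 102 → 1108; Group 7 + 102 → 1321
Population now: 0–14=1, 15–29=191, 30–44=230, 45–59=351, 60–74=664, 75–89=1108, 90+=1321
Total: 7530 → 3866; change = -3664; percentage change = -48.7%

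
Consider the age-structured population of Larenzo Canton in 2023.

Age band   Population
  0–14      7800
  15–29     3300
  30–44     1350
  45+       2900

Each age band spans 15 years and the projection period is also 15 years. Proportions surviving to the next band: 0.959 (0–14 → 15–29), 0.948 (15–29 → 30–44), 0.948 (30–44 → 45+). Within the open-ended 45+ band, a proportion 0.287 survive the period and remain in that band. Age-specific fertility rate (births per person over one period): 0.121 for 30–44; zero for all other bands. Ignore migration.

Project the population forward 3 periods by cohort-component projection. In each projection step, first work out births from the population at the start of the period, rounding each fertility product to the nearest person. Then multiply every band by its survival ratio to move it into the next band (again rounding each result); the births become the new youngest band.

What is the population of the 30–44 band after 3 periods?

— Period 1 —
Births: 1350 * 0.121 = 163
15–29: 7800 * 0.959 = 7480
30–44: 3300 * 0.948 = 3128
45+: 1350 * 0.948 + 2900 * 0.287 = 1280 + 832 = 2112
Population now: 0–14=163, 15–29=7480, 30–44=3128, 45+=2112
— Period 2 —
Births: 3128 * 0.121 = 378
15–29: 163 * 0.959 = 156
30–44: 7480 * 0.948 = 7091
45+: 3128 * 0.948 + 2112 * 0.287 = 2965 + 606 = 3571
Population now: 0–14=378, 15–29=156, 30–44=7091, 45+=3571
— Period 3 —
Births: 7091 * 0.121 = 858
15–29: 378 * 0.959 = 363
30–44: 156 * 0.948 = 148
45+: 7091 * 0.948 + 3571 * 0.287 = 6722 + 1025 = 7747
Population now: 0–14=858, 15–29=363, 30–44=148, 45+=7747

148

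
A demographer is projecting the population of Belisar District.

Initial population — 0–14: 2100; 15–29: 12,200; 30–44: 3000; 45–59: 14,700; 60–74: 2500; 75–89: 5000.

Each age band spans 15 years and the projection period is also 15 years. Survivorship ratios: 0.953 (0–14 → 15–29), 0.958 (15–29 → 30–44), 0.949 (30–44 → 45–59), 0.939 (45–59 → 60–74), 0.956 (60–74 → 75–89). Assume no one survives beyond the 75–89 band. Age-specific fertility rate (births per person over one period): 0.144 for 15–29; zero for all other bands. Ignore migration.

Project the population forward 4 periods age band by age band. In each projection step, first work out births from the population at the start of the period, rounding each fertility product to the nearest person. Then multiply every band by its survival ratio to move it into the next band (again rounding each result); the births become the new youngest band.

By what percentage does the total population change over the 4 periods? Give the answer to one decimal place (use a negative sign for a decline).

Numbering the groups 1..6 from youngest to oldest:
Period 1:
Births: 12200 × 0.144 = 1757
Group 2: 2100 × 0.953 = 2001
Group 3: 12200 × 0.958 = 11688
Group 4: 3000 × 0.949 = 2847
Group 5: 14700 × 0.939 = 13803
Group 6: 2500 × 0.956 = 2390
End of period: [1757, 2001, 11688, 2847, 13803, 2390]
Period 2:
Births: 2001 × 0.144 = 288
Group 2: 1757 × 0.953 = 1674
Group 3: 2001 × 0.958 = 1917
Group 4: 11688 × 0.949 = 11092
Group 5: 2847 × 0.939 = 2673
Group 6: 13803 × 0.956 = 13196
End of period: [288, 1674, 1917, 11092, 2673, 13196]
Period 3:
Births: 1674 × 0.144 = 241
Group 2: 288 × 0.953 = 274
Group 3: 1674 × 0.958 = 1604
Group 4: 1917 × 0.949 = 1819
Group 5: 11092 × 0.939 = 10415
Group 6: 2673 × 0.956 = 2555
End of period: [241, 274, 1604, 1819, 10415, 2555]
Period 4:
Births: 274 × 0.144 = 39
Group 2: 241 × 0.953 = 230
Group 3: 274 × 0.958 = 262
Group 4: 1604 × 0.949 = 1522
Group 5: 1819 × 0.939 = 1708
Group 6: 10415 × 0.956 = 9957
End of period: [39, 230, 262, 1522, 1708, 9957]
Total: 39500 → 13718; change = -25782; percentage change = -65.3%

-65.3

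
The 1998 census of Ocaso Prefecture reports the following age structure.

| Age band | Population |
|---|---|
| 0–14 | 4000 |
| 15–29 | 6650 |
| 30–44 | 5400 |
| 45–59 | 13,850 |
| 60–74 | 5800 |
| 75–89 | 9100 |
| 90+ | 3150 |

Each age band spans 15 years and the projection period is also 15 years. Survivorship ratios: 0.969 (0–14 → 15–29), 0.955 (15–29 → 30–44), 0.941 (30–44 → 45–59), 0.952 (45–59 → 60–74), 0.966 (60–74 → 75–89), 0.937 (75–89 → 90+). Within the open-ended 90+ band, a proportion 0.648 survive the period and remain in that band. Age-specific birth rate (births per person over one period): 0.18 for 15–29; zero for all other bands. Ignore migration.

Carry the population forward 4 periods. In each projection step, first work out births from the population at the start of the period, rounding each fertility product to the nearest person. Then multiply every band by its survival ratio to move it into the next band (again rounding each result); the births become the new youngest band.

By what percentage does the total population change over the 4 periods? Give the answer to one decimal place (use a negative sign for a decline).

After projecting period 1:
Births: 6650 × 0.18 = 1197
15–29: 4000 × 0.969 = 3876
30–44: 6650 × 0.955 = 6351
45–59: 5400 × 0.941 = 5081
60–74: 13850 × 0.952 = 13185
75–89: 5800 × 0.966 = 5603
90+: 9100 × 0.937 + 3150 × 0.648 = 8527 + 2041 = 10568
Population now: 0–14=1197, 15–29=3876, 30–44=6351, 45–59=5081, 60–74=13185, 75–89=5603, 90+=10568
After projecting period 2:
Births: 3876 × 0.18 = 698
15–29: 1197 × 0.969 = 1160
30–44: 3876 × 0.955 = 3702
45–59: 6351 × 0.941 = 5976
60–74: 5081 × 0.952 = 4837
75–89: 13185 × 0.966 = 12737
90+: 5603 × 0.937 + 10568 × 0.648 = 5250 + 6848 = 12098
Population now: 0–14=698, 15–29=1160, 30–44=3702, 45–59=5976, 60–74=4837, 75–89=12737, 90+=12098
After projecting period 3:
Births: 1160 × 0.18 = 209
15–29: 698 × 0.969 = 676
30–44: 1160 × 0.955 = 1108
45–59: 3702 × 0.941 = 3484
60–74: 5976 × 0.952 = 5689
75–89: 4837 × 0.966 = 4673
90+: 12737 × 0.937 + 12098 × 0.648 = 11935 + 7840 = 19775
Population now: 0–14=209, 15–29=676, 30–44=1108, 45–59=3484, 60–74=5689, 75–89=4673, 90+=19775
After projecting period 4:
Births: 676 × 0.18 = 122
15–29: 209 × 0.969 = 203
30–44: 676 × 0.955 = 646
45–59: 1108 × 0.941 = 1043
60–74: 3484 × 0.952 = 3317
75–89: 5689 × 0.966 = 5496
90+: 4673 × 0.937 + 19775 × 0.648 = 4379 + 12814 = 17193
Population now: 0–14=122, 15–29=203, 30–44=646, 45–59=1043, 60–74=3317, 75–89=5496, 90+=17193
Total: 47950 → 28020; change = -19930; percentage change = -41.6%

-41.6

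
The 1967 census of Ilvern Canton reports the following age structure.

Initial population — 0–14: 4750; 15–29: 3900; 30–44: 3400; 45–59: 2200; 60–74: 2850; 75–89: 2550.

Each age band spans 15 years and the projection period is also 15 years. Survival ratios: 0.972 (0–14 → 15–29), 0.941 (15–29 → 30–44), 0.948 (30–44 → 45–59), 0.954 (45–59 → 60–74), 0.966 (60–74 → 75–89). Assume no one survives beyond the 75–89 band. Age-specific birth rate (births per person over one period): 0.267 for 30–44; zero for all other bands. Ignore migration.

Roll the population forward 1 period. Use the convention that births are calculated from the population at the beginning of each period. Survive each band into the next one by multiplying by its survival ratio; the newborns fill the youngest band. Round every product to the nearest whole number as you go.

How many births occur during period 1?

Numbering the groups 1..6 from youngest to oldest:
After projecting period 1:
Births: 3400 × 0.267 = 908
Group 2: 4750 × 0.972 = 4617
Group 3: 3900 × 0.941 = 3670
Group 4: 3400 × 0.948 = 3223
Group 5: 2200 × 0.954 = 2099
Group 6: 2850 × 0.966 = 2753
Population now: 0–14=908, 15–29=4617, 30–44=3670, 45–59=3223, 60–74=2099, 75–89=2753

908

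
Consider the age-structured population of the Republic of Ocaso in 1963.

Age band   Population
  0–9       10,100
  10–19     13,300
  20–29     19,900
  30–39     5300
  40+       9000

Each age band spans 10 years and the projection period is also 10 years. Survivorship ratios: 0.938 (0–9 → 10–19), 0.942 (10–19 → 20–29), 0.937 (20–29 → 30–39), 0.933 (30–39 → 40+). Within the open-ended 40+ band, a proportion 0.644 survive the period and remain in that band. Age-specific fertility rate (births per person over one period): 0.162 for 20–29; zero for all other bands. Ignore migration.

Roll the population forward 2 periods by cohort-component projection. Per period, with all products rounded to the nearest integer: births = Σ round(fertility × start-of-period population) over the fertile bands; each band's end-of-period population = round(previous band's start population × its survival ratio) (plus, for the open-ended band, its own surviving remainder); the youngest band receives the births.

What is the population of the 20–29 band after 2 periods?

8925

(Groups numbered youngest = 1 to oldest = 5.)
— Period 1 —
Births: 19900 × 0.162 = 3224
Group 2: 10100 × 0.938 = 9474
Group 3: 13300 × 0.942 = 12529
Group 4: 19900 × 0.937 = 18646
Group 5: 5300 × 0.933 + 9000 × 0.644 = 4945 + 5796 = 10741
End of period: [3224, 9474, 12529, 18646, 10741]
— Period 2 —
Births: 12529 × 0.162 = 2030
Group 2: 3224 × 0.938 = 3024
Group 3: 9474 × 0.942 = 8925
Group 4: 12529 × 0.937 = 11740
Group 5: 18646 × 0.933 + 10741 × 0.644 = 17397 + 6917 = 24314
End of period: [2030, 3024, 8925, 11740, 24314]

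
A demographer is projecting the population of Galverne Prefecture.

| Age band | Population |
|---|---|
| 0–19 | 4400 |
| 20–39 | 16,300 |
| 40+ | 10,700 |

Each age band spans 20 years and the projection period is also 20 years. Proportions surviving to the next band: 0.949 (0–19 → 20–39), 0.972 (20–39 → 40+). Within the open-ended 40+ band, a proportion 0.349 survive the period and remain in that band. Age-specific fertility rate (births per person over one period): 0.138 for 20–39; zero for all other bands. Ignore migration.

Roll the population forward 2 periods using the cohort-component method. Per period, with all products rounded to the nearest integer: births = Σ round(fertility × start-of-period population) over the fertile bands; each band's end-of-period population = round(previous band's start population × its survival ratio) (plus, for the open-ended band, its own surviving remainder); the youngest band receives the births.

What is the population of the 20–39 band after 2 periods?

2134

Let group 1 be 0–19 through group 3 = 40+.
[period 1]
Births: 16300 × 0.138 = 2249
Group 2: 4400 × 0.949 = 4176
Group 3: 16300 × 0.972 + 10700 × 0.349 = 15844 + 3734 = 19578
→ [2249, 4176, 19578]
[period 2]
Births: 4176 × 0.138 = 576
Group 2: 2249 × 0.949 = 2134
Group 3: 4176 × 0.972 + 19578 × 0.349 = 4059 + 6833 = 10892
→ [576, 2134, 10892]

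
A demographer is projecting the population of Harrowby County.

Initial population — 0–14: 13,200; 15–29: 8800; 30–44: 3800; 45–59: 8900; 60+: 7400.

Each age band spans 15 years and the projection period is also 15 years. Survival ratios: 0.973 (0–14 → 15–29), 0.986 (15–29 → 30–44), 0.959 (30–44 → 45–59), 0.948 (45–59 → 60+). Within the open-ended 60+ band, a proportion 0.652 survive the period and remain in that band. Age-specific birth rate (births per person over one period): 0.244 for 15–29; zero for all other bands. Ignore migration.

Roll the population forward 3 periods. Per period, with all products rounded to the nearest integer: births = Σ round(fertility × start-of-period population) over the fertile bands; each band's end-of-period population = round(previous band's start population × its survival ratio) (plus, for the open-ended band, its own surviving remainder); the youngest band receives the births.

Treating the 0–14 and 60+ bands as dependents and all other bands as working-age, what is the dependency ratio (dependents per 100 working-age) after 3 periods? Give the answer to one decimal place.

94.4

Period 1:
Births: 8800 × 0.244 = 2147
15–29: 13200 × 0.973 = 12844
30–44: 8800 × 0.986 = 8677
45–59: 3800 × 0.959 = 3644
60+: 8900 × 0.948 + 7400 × 0.652 = 8437 + 4825 = 13262
→ [2147, 12844, 8677, 3644, 13262]
Period 2:
Births: 12844 × 0.244 = 3134
15–29: 2147 × 0.973 = 2089
30–44: 12844 × 0.986 = 12664
45–59: 8677 × 0.959 = 8321
60+: 3644 × 0.948 + 13262 × 0.652 = 3455 + 8647 = 12102
→ [3134, 2089, 12664, 8321, 12102]
Period 3:
Births: 2089 × 0.244 = 510
15–29: 3134 × 0.973 = 3049
30–44: 2089 × 0.986 = 2060
45–59: 12664 × 0.959 = 12145
60+: 8321 × 0.948 + 12102 × 0.652 = 7888 + 7891 = 15779
→ [510, 3049, 2060, 12145, 15779]
Dependents (band 0–14 + band 60+) = 510 + 15779 = 16289; working-age = 17254; ratio = 16289/17254 × 100 = 94.4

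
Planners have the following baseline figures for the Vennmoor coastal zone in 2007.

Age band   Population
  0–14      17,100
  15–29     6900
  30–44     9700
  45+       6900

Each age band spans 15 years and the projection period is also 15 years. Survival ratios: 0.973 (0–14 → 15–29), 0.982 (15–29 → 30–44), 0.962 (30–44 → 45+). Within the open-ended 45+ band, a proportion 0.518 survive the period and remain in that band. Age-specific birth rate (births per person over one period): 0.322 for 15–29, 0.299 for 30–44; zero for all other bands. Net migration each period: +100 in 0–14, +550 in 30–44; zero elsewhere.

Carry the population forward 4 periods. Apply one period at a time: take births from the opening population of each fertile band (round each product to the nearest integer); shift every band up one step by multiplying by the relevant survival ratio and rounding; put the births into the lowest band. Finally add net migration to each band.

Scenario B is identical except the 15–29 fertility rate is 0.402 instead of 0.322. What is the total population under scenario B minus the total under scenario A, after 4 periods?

— Period 1 —
Births: 6900 × 0.322 = 2222  |  9700 × 0.299 = 2900 → 5122
15–29: 17100 × 0.973 = 16638
30–44: 6900 × 0.982 = 6776
45+: 9700 × 0.962 + 6900 × 0.518 = 9331 + 3574 = 12905
Net migration: 0–14 + 100 → 5222; 30–44 + 550 → 7326
End of period: [5222, 16638, 7326, 12905]
— Period 2 —
Births: 16638 × 0.322 = 5357  |  7326 × 0.299 = 2190 → 7547
15–29: 5222 × 0.973 = 5081
30–44: 16638 × 0.982 = 16339
45+: 7326 × 0.962 + 12905 × 0.518 = 7048 + 6685 = 13733
Net migration: 0–14 + 100 → 7647; 30–44 + 550 → 16889
End of period: [7647, 5081, 16889, 13733]
— Period 3 —
Births: 5081 × 0.322 = 1636  |  16889 × 0.299 = 5050 → 6686
15–29: 7647 × 0.973 = 7441
30–44: 5081 × 0.982 = 4990
45+: 16889 × 0.962 + 13733 × 0.518 = 16247 + 7114 = 23361
Net migration: 0–14 + 100 → 6786; 30–44 + 550 → 5540
End of period: [6786, 7441, 5540, 23361]
— Period 4 —
Births: 7441 × 0.322 = 2396  |  5540 × 0.299 = 1656 → 4052
15–29: 6786 × 0.973 = 6603
30–44: 7441 × 0.982 = 7307
45+: 5540 × 0.962 + 23361 × 0.518 = 5329 + 12101 = 17430
Net migration: 0–14 + 100 → 4152; 30–44 + 550 → 7857
End of period: [4152, 6603, 7857, 17430]
Scenario A total after 4 periods: 36042
Scenario B projection —
— Period 1 —
Births: 6900 × 0.402 = 2774  |  9700 × 0.299 = 2900 → 5674
15–29: 17100 × 0.973 = 16638
30–44: 6900 × 0.982 = 6776
45+: 9700 × 0.962 + 6900 × 0.518 = 9331 + 3574 = 12905
Net migration: 0–14 + 100 → 5774; 30–44 + 550 → 7326
End of period: [5774, 16638, 7326, 12905]
— Period 2 —
Births: 16638 × 0.402 = 6688  |  7326 × 0.299 = 2190 → 8878
15–29: 5774 × 0.973 = 5618
30–44: 16638 × 0.982 = 16339
45+: 7326 × 0.962 + 12905 × 0.518 = 7048 + 6685 = 13733
Net migration: 0–14 + 100 → 8978; 30–44 + 550 → 16889
End of period: [8978, 5618, 16889, 13733]
— Period 3 —
Births: 5618 × 0.402 = 2258  |  16889 × 0.299 = 5050 → 7308
15–29: 8978 × 0.973 = 8736
30–44: 5618 × 0.982 = 5517
45+: 16889 × 0.962 + 13733 × 0.518 = 16247 + 7114 = 23361
Net migration: 0–14 + 100 → 7408; 30–44 + 550 → 6067
End of period: [7408, 8736, 6067, 23361]
— Period 4 —
Births: 8736 × 0.402 = 3512  |  6067 × 0.299 = 1814 → 5326
15–29: 7408 × 0.973 = 7208
30–44: 8736 × 0.982 = 8579
45+: 6067 × 0.962 + 23361 × 0.518 = 5836 + 12101 = 17937
Net migration: 0–14 + 100 → 5426; 30–44 + 550 → 9129
End of period: [5426, 7208, 9129, 17937]
Scenario B total after 4 periods: 39700
Difference B − A = 39700 − 36042 = 3658

3658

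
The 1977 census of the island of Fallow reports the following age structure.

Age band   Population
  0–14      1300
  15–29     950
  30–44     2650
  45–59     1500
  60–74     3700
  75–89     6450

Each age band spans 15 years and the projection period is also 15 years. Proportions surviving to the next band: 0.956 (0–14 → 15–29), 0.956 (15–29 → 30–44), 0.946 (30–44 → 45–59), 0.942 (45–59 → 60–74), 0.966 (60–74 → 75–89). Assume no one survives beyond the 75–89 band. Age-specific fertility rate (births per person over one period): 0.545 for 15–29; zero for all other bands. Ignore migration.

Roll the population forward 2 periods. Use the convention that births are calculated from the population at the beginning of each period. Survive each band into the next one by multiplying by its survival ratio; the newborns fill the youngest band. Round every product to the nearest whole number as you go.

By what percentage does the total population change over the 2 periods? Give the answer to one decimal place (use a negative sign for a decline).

-58.0

Numbering the bands 1..6 from youngest to oldest:
[period 1]
Births: 950 × 0.545 = 518
Band 2: 1300 × 0.956 = 1243
Band 3: 950 × 0.956 = 908
Band 4: 2650 × 0.946 = 2507
Band 5: 1500 × 0.942 = 1413
Band 6: 3700 × 0.966 = 3574
Giving 518 / 1243 / 908 / 2507 / 1413 / 3574.
[period 2]
Births: 1243 × 0.545 = 677
Band 2: 518 × 0.956 = 495
Band 3: 1243 × 0.956 = 1188
Band 4: 908 × 0.946 = 859
Band 5: 2507 × 0.942 = 2362
Band 6: 1413 × 0.966 = 1365
Giving 677 / 495 / 1188 / 859 / 2362 / 1365.
Total: 16550 → 6946; change = -9604; percentage change = -58.0%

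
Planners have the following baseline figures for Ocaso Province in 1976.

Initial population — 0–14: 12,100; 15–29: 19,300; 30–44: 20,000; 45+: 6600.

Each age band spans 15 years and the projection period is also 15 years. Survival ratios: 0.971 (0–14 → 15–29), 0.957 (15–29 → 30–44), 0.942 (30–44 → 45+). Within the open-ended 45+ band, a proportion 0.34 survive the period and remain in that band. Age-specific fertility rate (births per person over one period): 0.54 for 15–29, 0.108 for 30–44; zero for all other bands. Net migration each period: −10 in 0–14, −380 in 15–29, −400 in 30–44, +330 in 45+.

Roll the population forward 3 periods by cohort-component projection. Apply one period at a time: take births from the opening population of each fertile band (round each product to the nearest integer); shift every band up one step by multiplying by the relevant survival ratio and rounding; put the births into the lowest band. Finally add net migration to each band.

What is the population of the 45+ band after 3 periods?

Numbering the bands 1..4 from youngest to oldest:
Period 1.
Births: 19300 * 0.54 = 10422  |  20000 * 0.108 = 2160 → 12582
Band 2: 12100 * 0.971 = 11749
Band 3: 19300 * 0.957 = 18470
Band 4: 20000 * 0.942 + 6600 * 0.34 = 18840 + 2244 = 21084
Net migration: Band 1 − 10 → 12572; Band 2 − 380 → 11369; Band 3 − 400 → 18070; Band 4 + 330 → 21414
→ [12572, 11369, 18070, 21414]
Period 2.
Births: 11369 * 0.54 = 6139  |  18070 * 0.108 = 1952 → 8091
Band 2: 12572 * 0.971 = 12207
Band 3: 11369 * 0.957 = 10880
Band 4: 18070 * 0.942 + 21414 * 0.34 = 17022 + 7281 = 24303
Net migration: Band 1 − 10 → 8081; Band 2 − 380 → 11827; Band 3 − 400 → 10480; Band 4 + 330 → 24633
→ [8081, 11827, 10480, 24633]
Period 3.
Births: 11827 * 0.54 = 6387  |  10480 * 0.108 = 1132 → 7519
Band 2: 8081 * 0.971 = 7847
Band 3: 11827 * 0.957 = 11318
Band 4: 10480 * 0.942 + 24633 * 0.34 = 9872 + 8375 = 18247
Net migration: Band 1 − 10 → 7509; Band 2 − 380 → 7467; Band 3 − 400 → 10918; Band 4 + 330 → 18577
→ [7509, 7467, 10918, 18577]

18577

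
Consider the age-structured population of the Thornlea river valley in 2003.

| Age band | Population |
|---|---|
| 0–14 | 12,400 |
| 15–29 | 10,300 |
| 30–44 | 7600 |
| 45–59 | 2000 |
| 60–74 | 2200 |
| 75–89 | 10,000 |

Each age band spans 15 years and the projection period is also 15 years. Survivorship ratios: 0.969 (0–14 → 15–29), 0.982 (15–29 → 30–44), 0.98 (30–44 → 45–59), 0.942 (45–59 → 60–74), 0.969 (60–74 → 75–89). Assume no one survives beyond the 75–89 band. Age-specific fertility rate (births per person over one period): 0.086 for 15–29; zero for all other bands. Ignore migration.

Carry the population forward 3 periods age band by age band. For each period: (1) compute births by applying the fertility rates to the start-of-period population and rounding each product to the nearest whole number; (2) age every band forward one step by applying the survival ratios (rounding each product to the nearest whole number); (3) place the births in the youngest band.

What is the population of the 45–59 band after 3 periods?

11564

After projecting period 1:
Births: 10300 × 0.086 = 886
15–29: 12400 × 0.969 = 12016
30–44: 10300 × 0.982 = 10115
45–59: 7600 × 0.98 = 7448
60–74: 2000 × 0.942 = 1884
75–89: 2200 × 0.969 = 2132
Population now: 0–14=886, 15–29=12016, 30–44=10115, 45–59=7448, 60–74=1884, 75–89=2132
After projecting period 2:
Births: 12016 × 0.086 = 1033
15–29: 886 × 0.969 = 859
30–44: 12016 × 0.982 = 11800
45–59: 10115 × 0.98 = 9913
60–74: 7448 × 0.942 = 7016
75–89: 1884 × 0.969 = 1826
Population now: 0–14=1033, 15–29=859, 30–44=11800, 45–59=9913, 60–74=7016, 75–89=1826
After projecting period 3:
Births: 859 × 0.086 = 74
15–29: 1033 × 0.969 = 1001
30–44: 859 × 0.982 = 844
45–59: 11800 × 0.98 = 11564
60–74: 9913 × 0.942 = 9338
75–89: 7016 × 0.969 = 6799
Population now: 0–14=74, 15–29=1001, 30–44=844, 45–59=11564, 60–74=9338, 75–89=6799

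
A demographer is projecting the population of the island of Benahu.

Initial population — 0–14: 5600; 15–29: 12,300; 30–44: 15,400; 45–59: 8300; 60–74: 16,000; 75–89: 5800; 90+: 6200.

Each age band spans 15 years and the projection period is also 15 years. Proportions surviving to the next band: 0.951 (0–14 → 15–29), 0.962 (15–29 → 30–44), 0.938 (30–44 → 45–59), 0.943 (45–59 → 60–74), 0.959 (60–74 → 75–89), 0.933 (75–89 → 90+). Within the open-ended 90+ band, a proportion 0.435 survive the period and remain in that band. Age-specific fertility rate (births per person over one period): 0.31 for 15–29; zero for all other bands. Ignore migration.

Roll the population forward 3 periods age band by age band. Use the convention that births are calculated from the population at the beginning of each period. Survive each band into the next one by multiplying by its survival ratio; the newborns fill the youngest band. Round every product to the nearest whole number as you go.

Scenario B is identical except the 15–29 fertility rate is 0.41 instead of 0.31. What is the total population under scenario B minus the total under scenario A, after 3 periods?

(Bands numbered youngest = 1 to oldest = 7.)
Period 1.
Births: 12300 * 0.31 = 3813
Band 2: 5600 * 0.951 = 5326
Band 3: 12300 * 0.962 = 11833
Band 4: 15400 * 0.938 = 14445
Band 5: 8300 * 0.943 = 7827
Band 6: 16000 * 0.959 = 15344
Band 7: 5800 * 0.933 + 6200 * 0.435 = 5411 + 2697 = 8108
Population now: 0–14=3813, 15–29=5326, 30–44=11833, 45–59=14445, 60–74=7827, 75–89=15344, 90+=8108
Period 2.
Births: 5326 * 0.31 = 1651
Band 2: 3813 * 0.951 = 3626
Band 3: 5326 * 0.962 = 5124
Band 4: 11833 * 0.938 = 11099
Band 5: 14445 * 0.943 = 13622
Band 6: 7827 * 0.959 = 7506
Band 7: 15344 * 0.933 + 8108 * 0.435 = 14316 + 3527 = 17843
Population now: 0–14=1651, 15–29=3626, 30–44=5124, 45–59=11099, 60–74=13622, 75–89=7506, 90+=17843
Period 3.
Births: 3626 * 0.31 = 1124
Band 2: 1651 * 0.951 = 1570
Band 3: 3626 * 0.962 = 3488
Band 4: 5124 * 0.938 = 4806
Band 5: 11099 * 0.943 = 10466
Band 6: 13622 * 0.959 = 13063
Band 7: 7506 * 0.933 + 17843 * 0.435 = 7003 + 7762 = 14765
Population now: 0–14=1124, 15–29=1570, 30–44=3488, 45–59=4806, 60–74=10466, 75–89=13063, 90+=14765
Scenario A total after 3 periods: 49282
Scenario B projection —
Period 1.
Births: 12300 * 0.41 = 5043
Band 2: 5600 * 0.951 = 5326
Band 3: 12300 * 0.962 = 11833
Band 4: 15400 * 0.938 = 14445
Band 5: 8300 * 0.943 = 7827
Band 6: 16000 * 0.959 = 15344
Band 7: 5800 * 0.933 + 6200 * 0.435 = 5411 + 2697 = 8108
Population now: 0–14=5043, 15–29=5326, 30–44=11833, 45–59=14445, 60–74=7827, 75–89=15344, 90+=8108
Period 2.
Births: 5326 * 0.41 = 2184
Band 2: 5043 * 0.951 = 4796
Band 3: 5326 * 0.962 = 5124
Band 4: 11833 * 0.938 = 11099
Band 5: 14445 * 0.943 = 13622
Band 6: 7827 * 0.959 = 7506
Band 7: 15344 * 0.933 + 8108 * 0.435 = 14316 + 3527 = 17843
Population now: 0–14=2184, 15–29=4796, 30–44=5124, 45–59=11099, 60–74=13622, 75–89=7506, 90+=17843
Period 3.
Births: 4796 * 0.41 = 1966
Band 2: 2184 * 0.951 = 2077
Band 3: 4796 * 0.962 = 4614
Band 4: 5124 * 0.938 = 4806
Band 5: 11099 * 0.943 = 10466
Band 6: 13622 * 0.959 = 13063
Band 7: 7506 * 0.933 + 17843 * 0.435 = 7003 + 7762 = 14765
Population now: 0–14=1966, 15–29=2077, 30–44=4614, 45–59=4806, 60–74=10466, 75–89=13063, 90+=14765
Scenario B total after 3 periods: 51757
Difference B − A = 51757 − 49282 = 2475

2475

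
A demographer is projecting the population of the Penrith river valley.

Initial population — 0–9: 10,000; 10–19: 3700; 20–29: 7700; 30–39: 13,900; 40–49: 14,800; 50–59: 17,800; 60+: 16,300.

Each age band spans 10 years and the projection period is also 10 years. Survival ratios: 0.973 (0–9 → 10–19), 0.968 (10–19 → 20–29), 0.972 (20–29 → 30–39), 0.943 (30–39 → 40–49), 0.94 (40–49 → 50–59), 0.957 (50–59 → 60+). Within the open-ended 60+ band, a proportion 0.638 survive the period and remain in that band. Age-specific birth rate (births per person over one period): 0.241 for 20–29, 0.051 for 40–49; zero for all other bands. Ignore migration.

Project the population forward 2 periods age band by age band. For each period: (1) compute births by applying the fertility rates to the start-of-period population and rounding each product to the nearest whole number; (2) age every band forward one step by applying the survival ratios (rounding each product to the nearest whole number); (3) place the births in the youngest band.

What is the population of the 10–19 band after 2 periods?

Let band 1 be 0–9 through band 7 = 60+.
Period 1.
Births: 7700 × 0.241 = 1856 ; 14800 × 0.051 = 755 → total 2611
Band 2: 10000 × 0.973 = 9730
Band 3: 3700 × 0.968 = 3582
Band 4: 7700 × 0.972 = 7484
Band 5: 13900 × 0.943 = 13108
Band 6: 14800 × 0.94 = 13912
Band 7: 17800 × 0.957 + 16300 × 0.638 = 17035 + 10399 = 27434
→ [2611, 9730, 3582, 7484, 13108, 13912, 27434]
Period 2.
Births: 3582 × 0.241 = 863 ; 13108 × 0.051 = 669 → total 1532
Band 2: 2611 × 0.973 = 2541
Band 3: 9730 × 0.968 = 9419
Band 4: 3582 × 0.972 = 3482
Band 5: 7484 × 0.943 = 7057
Band 6: 13108 × 0.94 = 12322
Band 7: 13912 × 0.957 + 27434 × 0.638 = 13314 + 17503 = 30817
→ [1532, 2541, 9419, 3482, 7057, 12322, 30817]

2541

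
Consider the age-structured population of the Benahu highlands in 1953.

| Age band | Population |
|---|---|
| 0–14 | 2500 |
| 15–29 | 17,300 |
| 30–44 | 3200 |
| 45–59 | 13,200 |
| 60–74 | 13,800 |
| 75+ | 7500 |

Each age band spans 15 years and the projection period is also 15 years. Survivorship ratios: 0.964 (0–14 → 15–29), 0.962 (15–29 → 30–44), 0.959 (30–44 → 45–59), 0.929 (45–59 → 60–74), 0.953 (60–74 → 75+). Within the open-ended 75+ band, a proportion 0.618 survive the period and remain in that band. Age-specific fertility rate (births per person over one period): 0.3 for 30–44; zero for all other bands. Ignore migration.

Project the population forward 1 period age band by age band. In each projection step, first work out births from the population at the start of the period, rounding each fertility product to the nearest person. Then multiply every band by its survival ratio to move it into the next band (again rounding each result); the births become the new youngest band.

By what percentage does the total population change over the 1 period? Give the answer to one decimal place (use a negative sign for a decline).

Period 1:
Births: 3200 * 0.3 = 960
15–29: 2500 * 0.964 = 2410
30–44: 17300 * 0.962 = 16643
45–59: 3200 * 0.959 = 3069
60–74: 13200 * 0.929 = 12263
75+: 13800 * 0.953 + 7500 * 0.618 = 13151 + 4635 = 17786
End of period: [960, 2410, 16643, 3069, 12263, 17786]
Total: 57500 → 53131; change = -4369; percentage change = -7.6%

-7.6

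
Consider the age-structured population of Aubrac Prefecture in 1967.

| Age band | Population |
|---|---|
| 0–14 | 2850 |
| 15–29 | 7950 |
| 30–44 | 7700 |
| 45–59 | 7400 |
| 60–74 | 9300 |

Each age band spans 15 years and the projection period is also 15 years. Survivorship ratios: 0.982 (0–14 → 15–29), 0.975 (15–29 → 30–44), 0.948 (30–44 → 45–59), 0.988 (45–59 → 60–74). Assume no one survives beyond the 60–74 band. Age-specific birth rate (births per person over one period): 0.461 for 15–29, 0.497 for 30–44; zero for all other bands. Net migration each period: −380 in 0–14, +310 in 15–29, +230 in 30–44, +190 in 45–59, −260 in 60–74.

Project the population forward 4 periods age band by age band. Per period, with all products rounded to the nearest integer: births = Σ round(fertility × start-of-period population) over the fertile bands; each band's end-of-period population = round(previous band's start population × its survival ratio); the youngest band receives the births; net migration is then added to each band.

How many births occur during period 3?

[period 1]
Births: 7950 × 0.461 = 3665 ; 7700 × 0.497 = 3827 ⇒ total 7492
15–29: 2850 × 0.982 = 2799
30–44: 7950 × 0.975 = 7751
45–59: 7700 × 0.948 = 7300
60–74: 7400 × 0.988 = 7311
Net migration: 0–14 − 380 → 7112; 15–29 + 310 → 3109; 30–44 + 230 → 7981; 45–59 + 190 → 7490; 60–74 − 260 → 7051
Population now: 0–14=7112, 15–29=3109, 30–44=7981, 45–59=7490, 60–74=7051
[period 2]
Births: 3109 × 0.461 = 1433 ; 7981 × 0.497 = 3967 ⇒ total 5400
15–29: 7112 × 0.982 = 6984
30–44: 3109 × 0.975 = 3031
45–59: 7981 × 0.948 = 7566
60–74: 7490 × 0.988 = 7400
Net migration: 0–14 − 380 → 5020; 15–29 + 310 → 7294; 30–44 + 230 → 3261; 45–59 + 190 → 7756; 60–74 − 260 → 7140
Population now: 0–14=5020, 15–29=7294, 30–44=3261, 45–59=7756, 60–74=7140
[period 3]
Births: 7294 × 0.461 = 3363 ; 3261 × 0.497 = 1621 ⇒ total 4984
15–29: 5020 × 0.982 = 4930
30–44: 7294 × 0.975 = 7112
45–59: 3261 × 0.948 = 3091
60–74: 7756 × 0.988 = 7663
Net migration: 0–14 − 380 → 4604; 15–29 + 310 → 5240; 30–44 + 230 → 7342; 45–59 + 190 → 3281; 60–74 − 260 → 7403
Population now: 0–14=4604, 15–29=5240, 30–44=7342, 45–59=3281, 60–74=7403

4984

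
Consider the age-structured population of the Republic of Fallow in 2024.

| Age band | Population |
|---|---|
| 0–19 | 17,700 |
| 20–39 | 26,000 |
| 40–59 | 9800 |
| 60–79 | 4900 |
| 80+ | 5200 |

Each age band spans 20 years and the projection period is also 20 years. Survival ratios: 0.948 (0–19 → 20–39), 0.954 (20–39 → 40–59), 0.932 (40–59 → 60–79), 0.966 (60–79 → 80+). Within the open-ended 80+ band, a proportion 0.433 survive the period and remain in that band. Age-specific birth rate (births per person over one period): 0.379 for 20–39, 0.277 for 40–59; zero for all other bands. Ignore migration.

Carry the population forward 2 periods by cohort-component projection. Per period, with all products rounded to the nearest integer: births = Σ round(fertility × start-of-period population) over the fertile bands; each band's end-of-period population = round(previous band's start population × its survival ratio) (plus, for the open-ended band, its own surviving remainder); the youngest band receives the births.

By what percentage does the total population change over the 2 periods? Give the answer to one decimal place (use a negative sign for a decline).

19.7

Numbering the bands 1..5 from youngest to oldest:
[period 1]
Births: 26000 * 0.379 = 9854  |  9800 * 0.277 = 2715 — total 12569
Band 2: 17700 * 0.948 = 16780
Band 3: 26000 * 0.954 = 24804
Band 4: 9800 * 0.932 = 9134
Band 5: 4900 * 0.966 + 5200 * 0.433 = 4733 + 2252 = 6985
Giving 12569 / 16780 / 24804 / 9134 / 6985.
[period 2]
Births: 16780 * 0.379 = 6360  |  24804 * 0.277 = 6871 — total 13231
Band 2: 12569 * 0.948 = 11915
Band 3: 16780 * 0.954 = 16008
Band 4: 24804 * 0.932 = 23117
Band 5: 9134 * 0.966 + 6985 * 0.433 = 8823 + 3025 = 11848
Giving 13231 / 11915 / 16008 / 23117 / 11848.
Total: 63600 → 76119; change = 12519; percentage change = 19.7%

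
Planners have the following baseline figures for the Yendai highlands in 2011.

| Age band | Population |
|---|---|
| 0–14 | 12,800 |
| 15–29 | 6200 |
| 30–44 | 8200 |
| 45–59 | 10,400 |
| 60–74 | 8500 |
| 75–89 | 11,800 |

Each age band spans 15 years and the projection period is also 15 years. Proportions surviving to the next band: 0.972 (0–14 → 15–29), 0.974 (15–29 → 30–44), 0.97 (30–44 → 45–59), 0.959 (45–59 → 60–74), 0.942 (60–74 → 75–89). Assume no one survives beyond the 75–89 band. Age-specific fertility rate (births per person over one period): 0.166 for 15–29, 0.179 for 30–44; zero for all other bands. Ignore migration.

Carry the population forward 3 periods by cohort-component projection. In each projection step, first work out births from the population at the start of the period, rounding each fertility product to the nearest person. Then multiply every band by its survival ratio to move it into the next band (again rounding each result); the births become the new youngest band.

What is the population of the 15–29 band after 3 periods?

Numbering the bands 1..6 from youngest to oldest:
Period 1.
Births: 6200 × 0.166 = 1029 ; 8200 × 0.179 = 1468 — total 2497
Band 2: 12800 × 0.972 = 12442
Band 3: 6200 × 0.974 = 6039
Band 4: 8200 × 0.97 = 7954
Band 5: 10400 × 0.959 = 9974
Band 6: 8500 × 0.942 = 8007
Giving 2497 / 12442 / 6039 / 7954 / 9974 / 8007.
Period 2.
Births: 12442 × 0.166 = 2065 ; 6039 × 0.179 = 1081 — total 3146
Band 2: 2497 × 0.972 = 2427
Band 3: 12442 × 0.974 = 12119
Band 4: 6039 × 0.97 = 5858
Band 5: 7954 × 0.959 = 7628
Band 6: 9974 × 0.942 = 9396
Giving 3146 / 2427 / 12119 / 5858 / 7628 / 9396.
Period 3.
Births: 2427 × 0.166 = 403 ; 12119 × 0.179 = 2169 — total 2572
Band 2: 3146 × 0.972 = 3058
Band 3: 2427 × 0.974 = 2364
Band 4: 12119 × 0.97 = 11755
Band 5: 5858 × 0.959 = 5618
Band 6: 7628 × 0.942 = 7186
Giving 2572 / 3058 / 2364 / 11755 / 5618 / 7186.

3058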